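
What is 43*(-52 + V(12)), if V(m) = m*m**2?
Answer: 72068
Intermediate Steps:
V(m) = m**3
43*(-52 + V(12)) = 43*(-52 + 12**3) = 43*(-52 + 1728) = 43*1676 = 72068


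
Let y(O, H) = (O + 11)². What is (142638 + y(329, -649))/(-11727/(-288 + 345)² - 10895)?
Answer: -46611959/1967199 ≈ -23.695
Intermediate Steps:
y(O, H) = (11 + O)²
(142638 + y(329, -649))/(-11727/(-288 + 345)² - 10895) = (142638 + (11 + 329)²)/(-11727/(-288 + 345)² - 10895) = (142638 + 340²)/(-11727/(57²) - 10895) = (142638 + 115600)/(-11727/3249 - 10895) = 258238/(-11727*1/3249 - 10895) = 258238/(-1303/361 - 10895) = 258238/(-3934398/361) = 258238*(-361/3934398) = -46611959/1967199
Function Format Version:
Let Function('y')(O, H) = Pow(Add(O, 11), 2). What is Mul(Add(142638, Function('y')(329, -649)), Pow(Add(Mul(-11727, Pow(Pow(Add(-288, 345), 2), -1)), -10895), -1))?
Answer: Rational(-46611959, 1967199) ≈ -23.695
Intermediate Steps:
Function('y')(O, H) = Pow(Add(11, O), 2)
Mul(Add(142638, Function('y')(329, -649)), Pow(Add(Mul(-11727, Pow(Pow(Add(-288, 345), 2), -1)), -10895), -1)) = Mul(Add(142638, Pow(Add(11, 329), 2)), Pow(Add(Mul(-11727, Pow(Pow(Add(-288, 345), 2), -1)), -10895), -1)) = Mul(Add(142638, Pow(340, 2)), Pow(Add(Mul(-11727, Pow(Pow(57, 2), -1)), -10895), -1)) = Mul(Add(142638, 115600), Pow(Add(Mul(-11727, Pow(3249, -1)), -10895), -1)) = Mul(258238, Pow(Add(Mul(-11727, Rational(1, 3249)), -10895), -1)) = Mul(258238, Pow(Add(Rational(-1303, 361), -10895), -1)) = Mul(258238, Pow(Rational(-3934398, 361), -1)) = Mul(258238, Rational(-361, 3934398)) = Rational(-46611959, 1967199)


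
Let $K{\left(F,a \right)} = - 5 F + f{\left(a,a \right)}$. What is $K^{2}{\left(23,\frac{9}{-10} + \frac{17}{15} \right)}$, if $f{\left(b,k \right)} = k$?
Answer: $\frac{11854249}{900} \approx 13171.0$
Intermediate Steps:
$K{\left(F,a \right)} = a - 5 F$ ($K{\left(F,a \right)} = - 5 F + a = a - 5 F$)
$K^{2}{\left(23,\frac{9}{-10} + \frac{17}{15} \right)} = \left(\left(\frac{9}{-10} + \frac{17}{15}\right) - 115\right)^{2} = \left(\left(9 \left(- \frac{1}{10}\right) + 17 \cdot \frac{1}{15}\right) - 115\right)^{2} = \left(\left(- \frac{9}{10} + \frac{17}{15}\right) - 115\right)^{2} = \left(\frac{7}{30} - 115\right)^{2} = \left(- \frac{3443}{30}\right)^{2} = \frac{11854249}{900}$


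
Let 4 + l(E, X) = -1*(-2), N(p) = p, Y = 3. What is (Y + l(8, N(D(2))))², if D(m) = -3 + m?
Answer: 1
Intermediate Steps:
l(E, X) = -2 (l(E, X) = -4 - 1*(-2) = -4 + 2 = -2)
(Y + l(8, N(D(2))))² = (3 - 2)² = 1² = 1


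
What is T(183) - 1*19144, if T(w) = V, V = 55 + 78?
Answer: -19011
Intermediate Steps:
V = 133
T(w) = 133
T(183) - 1*19144 = 133 - 1*19144 = 133 - 19144 = -19011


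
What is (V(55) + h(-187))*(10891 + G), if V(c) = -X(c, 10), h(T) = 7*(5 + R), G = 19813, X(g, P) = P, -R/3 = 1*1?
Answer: 122816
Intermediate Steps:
R = -3 ≈ -3.0000
h(T) = 14 (h(T) = 7*(5 - 3) = 7*2 = 14)
V(c) = -10 (V(c) = -1*10 = -10)
(V(55) + h(-187))*(10891 + G) = (-10 + 14)*(10891 + 19813) = 4*30704 = 122816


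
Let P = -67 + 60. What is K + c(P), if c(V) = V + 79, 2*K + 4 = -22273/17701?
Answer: 2455867/35402 ≈ 69.371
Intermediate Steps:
P = -7
K = -93077/35402 (K = -2 + (-22273/17701)/2 = -2 + (-22273*1/17701)/2 = -2 + (½)*(-22273/17701) = -2 - 22273/35402 = -93077/35402 ≈ -2.6291)
c(V) = 79 + V
K + c(P) = -93077/35402 + (79 - 7) = -93077/35402 + 72 = 2455867/35402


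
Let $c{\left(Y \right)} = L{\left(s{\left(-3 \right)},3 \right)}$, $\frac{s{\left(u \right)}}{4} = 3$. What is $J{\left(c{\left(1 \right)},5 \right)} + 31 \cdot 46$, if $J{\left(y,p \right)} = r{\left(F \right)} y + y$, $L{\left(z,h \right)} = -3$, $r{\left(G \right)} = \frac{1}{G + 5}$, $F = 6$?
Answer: $\frac{15650}{11} \approx 1422.7$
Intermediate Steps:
$s{\left(u \right)} = 12$ ($s{\left(u \right)} = 4 \cdot 3 = 12$)
$r{\left(G \right)} = \frac{1}{5 + G}$
$c{\left(Y \right)} = -3$
$J{\left(y,p \right)} = \frac{12 y}{11}$ ($J{\left(y,p \right)} = \frac{y}{5 + 6} + y = \frac{y}{11} + y = \frac{12 y}{11}$)
$J{\left(c{\left(1 \right)},5 \right)} + 31 \cdot 46 = \frac{12}{11} \left(-3\right) + 31 \cdot 46 = - \frac{36}{11} + 1426 = \frac{15650}{11}$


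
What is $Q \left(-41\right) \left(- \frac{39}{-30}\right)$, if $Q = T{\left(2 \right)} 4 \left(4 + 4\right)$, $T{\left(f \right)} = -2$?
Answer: $\frac{17056}{5} \approx 3411.2$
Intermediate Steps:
$Q = -64$ ($Q = - 2 \cdot 4 \left(4 + 4\right) = - 2 \cdot 4 \cdot 8 = \left(-2\right) 32 = -64$)
$Q \left(-41\right) \left(- \frac{39}{-30}\right) = \left(-64\right) \left(-41\right) \left(- \frac{39}{-30}\right) = 2624 \left(\left(-39\right) \left(- \frac{1}{30}\right)\right) = 2624 \cdot \frac{13}{10} = \frac{17056}{5}$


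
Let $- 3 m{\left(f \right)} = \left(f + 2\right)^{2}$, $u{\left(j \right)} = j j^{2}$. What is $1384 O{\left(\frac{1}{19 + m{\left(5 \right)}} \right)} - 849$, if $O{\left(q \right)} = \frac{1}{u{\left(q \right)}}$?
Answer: $\frac{685685}{27} \approx 25396.0$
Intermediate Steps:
$u{\left(j \right)} = j^{3}$
$m{\left(f \right)} = - \frac{\left(2 + f\right)^{2}}{3}$ ($m{\left(f \right)} = - \frac{\left(f + 2\right)^{2}}{3} = - \frac{\left(2 + f\right)^{2}}{3}$)
$O{\left(q \right)} = \frac{1}{q^{3}}$
$1384 O{\left(\frac{1}{19 + m{\left(5 \right)}} \right)} - 849 = \frac{1384}{\frac{1}{\left(19 - \frac{\left(2 + 5\right)^{2}}{3}\right)^{3}}} - 849 = \frac{1384}{\frac{1}{\left(19 - \frac{7^{2}}{3}\right)^{3}}} - 849 = \frac{1384}{\frac{1}{\left(19 - \frac{49}{3}\right)^{3}}} - 849 = \frac{1384}{\frac{27}{512}} - 849 = 1384 \cdot \frac{512}{27} - 849 = \frac{708608}{27} - 849 = \frac{685685}{27}$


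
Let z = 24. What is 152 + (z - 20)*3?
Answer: 164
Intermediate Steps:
152 + (z - 20)*3 = 152 + (24 - 20)*3 = 152 + 4*3 = 152 + 12 = 164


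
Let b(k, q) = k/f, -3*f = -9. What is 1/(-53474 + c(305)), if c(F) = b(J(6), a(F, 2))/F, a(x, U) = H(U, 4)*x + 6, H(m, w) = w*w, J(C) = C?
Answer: -305/16309568 ≈ -1.8701e-5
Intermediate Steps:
f = 3 (f = -1/3*(-9) = 3)
H(m, w) = w**2
a(x, U) = 6 + 16*x (a(x, U) = 4**2*x + 6 = 16*x + 6 = 6 + 16*x)
b(k, q) = k/3
c(F) = 2/F (c(F) = ((1/3)*6)/F = 2/F)
1/(-53474 + c(305)) = 1/(-53474 + 2/305) = 1/(-16309568/305) = -305/16309568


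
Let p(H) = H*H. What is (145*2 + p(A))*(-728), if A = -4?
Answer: -222768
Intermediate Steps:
p(H) = H**2
(145*2 + p(A))*(-728) = (145*2 + (-4)**2)*(-728) = (290 + 16)*(-728) = 306*(-728) = -222768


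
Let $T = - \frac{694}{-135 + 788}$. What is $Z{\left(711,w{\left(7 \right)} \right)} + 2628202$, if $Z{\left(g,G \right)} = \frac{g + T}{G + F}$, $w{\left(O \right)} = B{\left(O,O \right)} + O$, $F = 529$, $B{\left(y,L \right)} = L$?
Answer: $\frac{931905700547}{354579} \approx 2.6282 \cdot 10^{6}$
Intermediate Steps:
$T = - \frac{694}{653} \approx -1.0628$
$w{\left(O \right)} = 2 O$ ($w{\left(O \right)} = O + O = 2 O$)
$Z{\left(g,G \right)} = \frac{- \frac{694}{653} + g}{529 + G}$ ($Z{\left(g,G \right)} = \frac{g - \frac{694}{653}}{G + 529} = \frac{- \frac{694}{653} + g}{529 + G}$)
$Z{\left(711,w{\left(7 \right)} \right)} + 2628202 = \frac{- \frac{694}{653} + 711}{529 + 2 \cdot 7} + 2628202 = \frac{1}{529 + 14} \cdot \frac{463589}{653} + 2628202 = \frac{1}{543} \cdot \frac{463589}{653} + 2628202 = \frac{463589}{354579} + 2628202 = \frac{931905700547}{354579}$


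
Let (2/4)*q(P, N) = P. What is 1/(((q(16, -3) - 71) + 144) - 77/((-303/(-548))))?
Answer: -303/10381 ≈ -0.029188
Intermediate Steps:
q(P, N) = 2*P
1/(((q(16, -3) - 71) + 144) - 77/((-303/(-548)))) = 1/(((2*16 - 71) + 144) - 77/((-303/(-548)))) = 1/(((32 - 71) + 144) - 77/((-303*(-1/548)))) = 1/((-39 + 144) - 77/303/548) = 1/(105 - 77*548/303) = 1/(105 - 42196/303) = 1/(-10381/303) = -303/10381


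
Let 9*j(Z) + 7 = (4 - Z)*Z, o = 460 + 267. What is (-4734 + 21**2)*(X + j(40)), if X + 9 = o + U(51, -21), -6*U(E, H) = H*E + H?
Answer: -3173481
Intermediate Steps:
o = 727
j(Z) = -7/9 + Z*(4 - Z)/9 (j(Z) = -7/9 + ((4 - Z)*Z)/9 = -7/9 + (Z*(4 - Z))/9 = -7/9 + Z*(4 - Z)/9)
U(E, H) = -H/6 - E*H/6 (U(E, H) = -(H*E + H)/6 = -(E*H + H)/6 = -(H + E*H)/6 = -H/6 - E*H/6)
X = 900 (X = -9 + (727 - 1/6*(-21)*(1 + 51)) = -9 + (727 - 1/6*(-21)*52) = -9 + (727 + 182) = -9 + 909 = 900)
(-4734 + 21**2)*(X + j(40)) = (-4734 + 21**2)*(900 + (-7/9 - 1/9*40**2 + (4/9)*40)) = (-4734 + 441)*(900 + (-7/9 - 1/9*1600 + 160/9)) = -4293*(900 + (-7/9 - 1600/9 + 160/9)) = -4293*(900 - 1447/9) = -4293*6653/9 = -3173481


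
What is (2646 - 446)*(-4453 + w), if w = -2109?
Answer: -14436400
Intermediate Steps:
(2646 - 446)*(-4453 + w) = (2646 - 446)*(-4453 - 2109) = 2200*(-6562) = -14436400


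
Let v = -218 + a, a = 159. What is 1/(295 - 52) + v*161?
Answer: -2308256/243 ≈ -9499.0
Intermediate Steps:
v = -59 (v = -218 + 159 = -59)
1/(295 - 52) + v*161 = 1/(295 - 52) - 59*161 = 1/243 - 9499 = -2308256/243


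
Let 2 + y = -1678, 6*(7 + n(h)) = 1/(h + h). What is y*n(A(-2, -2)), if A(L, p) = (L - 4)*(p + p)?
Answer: 70525/6 ≈ 11754.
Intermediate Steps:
A(L, p) = 2*p*(-4 + L) (A(L, p) = (-4 + L)*(2*p) = 2*p*(-4 + L))
n(h) = -7 + 1/(12*h) (n(h) = -7 + 1/(6*(h + h)) = -7 + 1/(6*((2*h))) = -7 + (1/(2*h))/6 = -7 + 1/(12*h))
y = -1680 (y = -2 - 1678 = -1680)
y*n(A(-2, -2)) = -1680*(-7 + 1/(12*((2*(-2)*(-4 - 2))))) = -1680*(-7 + 1/(12*((2*(-2)*(-6))))) = -1680*(-7 + (1/12)/24) = -1680*(-7 + (1/12)*(1/24)) = -1680*(-7 + 1/288) = -1680*(-2015/288) = 70525/6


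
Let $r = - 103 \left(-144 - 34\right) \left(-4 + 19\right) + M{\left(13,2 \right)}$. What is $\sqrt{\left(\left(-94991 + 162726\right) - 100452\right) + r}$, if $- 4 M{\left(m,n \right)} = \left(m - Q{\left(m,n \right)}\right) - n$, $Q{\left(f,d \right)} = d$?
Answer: $\frac{\sqrt{969163}}{2} \approx 492.23$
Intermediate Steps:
$M{\left(m,n \right)} = \frac{n}{2} - \frac{m}{4}$ ($M{\left(m,n \right)} = - \frac{\left(m - n\right) - n}{4} = - \frac{m - 2 n}{4} = \frac{n}{2} - \frac{m}{4}$)
$r = \frac{1100031}{4}$ ($r = - 103 \left(-144 - 34\right) \left(-4 + 19\right) + \left(\frac{1}{2} \cdot 2 - \frac{13}{4}\right) = - 103 \left(\left(-178\right) 15\right) + \left(1 - \frac{13}{4}\right) = \left(-103\right) \left(-2670\right) - \frac{9}{4} = 275010 - \frac{9}{4} = \frac{1100031}{4} \approx 2.7501 \cdot 10^{5}$)
$\sqrt{\left(\left(-94991 + 162726\right) - 100452\right) + r} = \sqrt{\left(\left(-94991 + 162726\right) - 100452\right) + \frac{1100031}{4}} = \sqrt{\left(67735 - 100452\right) + \frac{1100031}{4}} = \sqrt{-32717 + \frac{1100031}{4}} = \sqrt{\frac{969163}{4}} = \frac{\sqrt{969163}}{2}$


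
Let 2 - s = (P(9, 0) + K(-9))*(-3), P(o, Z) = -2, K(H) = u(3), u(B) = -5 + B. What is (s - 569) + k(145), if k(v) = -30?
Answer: -609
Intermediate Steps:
K(H) = -2 (K(H) = -5 + 3 = -2)
s = -10 (s = 2 - (-2 - 2)*(-3) = 2 - (-4)*(-3) = 2 - 1*12 = 2 - 12 = -10)
(s - 569) + k(145) = (-10 - 569) - 30 = -579 - 30 = -609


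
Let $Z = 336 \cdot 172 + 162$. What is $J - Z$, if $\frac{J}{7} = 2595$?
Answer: $-39789$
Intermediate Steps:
$Z = 57954$ ($Z = 57792 + 162 = 57954$)
$J = 18165$ ($J = 7 \cdot 2595 = 18165$)
$J - Z = 18165 - 57954 = -39789$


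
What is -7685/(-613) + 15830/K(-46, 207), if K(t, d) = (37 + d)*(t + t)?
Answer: 81404545/6880312 ≈ 11.832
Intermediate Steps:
K(t, d) = 2*t*(37 + d) (K(t, d) = (37 + d)*(2*t) = 2*t*(37 + d))
-7685/(-613) + 15830/K(-46, 207) = -7685/(-613) + 15830/((2*(-46)*(37 + 207))) = -7685*(-1/613) + 15830/((2*(-46)*244)) = 7685/613 + 15830/(-22448) = 7685/613 + 15830*(-1/22448) = 7685/613 - 7915/11224 = 81404545/6880312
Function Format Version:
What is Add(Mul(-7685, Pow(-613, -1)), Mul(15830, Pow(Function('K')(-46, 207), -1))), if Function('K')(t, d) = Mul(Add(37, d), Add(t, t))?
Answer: Rational(81404545, 6880312) ≈ 11.832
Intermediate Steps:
Function('K')(t, d) = Mul(2, t, Add(37, d)) (Function('K')(t, d) = Mul(Add(37, d), Mul(2, t)) = Mul(2, t, Add(37, d)))
Add(Mul(-7685, Pow(-613, -1)), Mul(15830, Pow(Function('K')(-46, 207), -1))) = Add(Mul(-7685, Pow(-613, -1)), Mul(15830, Pow(Mul(2, -46, Add(37, 207)), -1))) = Add(Mul(-7685, Rational(-1, 613)), Mul(15830, Pow(Mul(2, -46, 244), -1))) = Add(Rational(7685, 613), Mul(15830, Pow(-22448, -1))) = Add(Rational(7685, 613), Mul(15830, Rational(-1, 22448))) = Add(Rational(7685, 613), Rational(-7915, 11224)) = Rational(81404545, 6880312)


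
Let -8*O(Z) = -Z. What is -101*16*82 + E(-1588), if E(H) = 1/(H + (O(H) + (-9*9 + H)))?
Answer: -915790434/6911 ≈ -1.3251e+5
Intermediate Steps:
O(Z) = Z/8 (O(Z) = -(-1)*Z/8 = Z/8)
E(H) = 1/(-81 + 17*H/8) (E(H) = 1/(H + (H/8 + (-9*9 + H))) = 1/(H + (H/8 + (-81 + H))) = 1/(H + (-81 + 9*H/8)) = 1/(-81 + 17*H/8))
-101*16*82 + E(-1588) = -101*16*82 + 8/(-648 + 17*(-1588)) = -1616*82 + 8/(-648 - 26996) = -132512 + 8/(-27644) = -132512 + 8*(-1/27644) = -132512 - 2/6911 = -915790434/6911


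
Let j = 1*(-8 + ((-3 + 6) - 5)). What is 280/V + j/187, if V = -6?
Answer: -26210/561 ≈ -46.720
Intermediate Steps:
j = -10 (j = 1*(-8 + (3 - 5)) = 1*(-8 - 2) = 1*(-10) = -10)
280/V + j/187 = 280/(-6) - 10/187 = 280*(-1/6) - 10*1/187 = -140/3 - 10/187 = -26210/561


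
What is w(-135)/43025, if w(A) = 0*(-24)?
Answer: 0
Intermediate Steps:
w(A) = 0
w(-135)/43025 = 0/43025 = 0*(1/43025) = 0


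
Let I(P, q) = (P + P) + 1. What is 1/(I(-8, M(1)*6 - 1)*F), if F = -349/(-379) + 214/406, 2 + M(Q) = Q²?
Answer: -76937/1671000 ≈ -0.046043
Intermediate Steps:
M(Q) = -2 + Q²
I(P, q) = 1 + 2*P (I(P, q) = 2*P + 1 = 1 + 2*P)
F = 111400/76937 (F = -349*(-1/379) + 214*(1/406) = 349/379 + 107/203 = 111400/76937 ≈ 1.4479)
1/(I(-8, M(1)*6 - 1)*F) = 1/((1 + 2*(-8))*(111400/76937)) = 1/((1 - 16)*(111400/76937)) = 1/(-15*111400/76937) = 1/(-1671000/76937) = -76937/1671000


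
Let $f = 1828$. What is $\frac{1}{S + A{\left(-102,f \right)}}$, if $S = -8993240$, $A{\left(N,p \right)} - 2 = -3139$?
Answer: $- \frac{1}{8996377} \approx -1.1116 \cdot 10^{-7}$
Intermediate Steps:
$A{\left(N,p \right)} = -3137$ ($A{\left(N,p \right)} = 2 - 3139 = -3137$)
$\frac{1}{S + A{\left(-102,f \right)}} = \frac{1}{-8993240 - 3137} = \frac{1}{-8996377} = - \frac{1}{8996377}$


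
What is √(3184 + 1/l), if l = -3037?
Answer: 21*√66592299/3037 ≈ 56.427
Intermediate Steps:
√(3184 + 1/l) = √(3184 + 1/(-3037)) = √(3184 - 1/3037) = √(9669807/3037) = 21*√66592299/3037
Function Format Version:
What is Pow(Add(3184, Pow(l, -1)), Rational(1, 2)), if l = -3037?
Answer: Mul(Rational(21, 3037), Pow(66592299, Rational(1, 2))) ≈ 56.427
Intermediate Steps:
Pow(Add(3184, Pow(l, -1)), Rational(1, 2)) = Pow(Add(3184, Pow(-3037, -1)), Rational(1, 2)) = Pow(Add(3184, Rational(-1, 3037)), Rational(1, 2)) = Pow(Rational(9669807, 3037), Rational(1, 2)) = Mul(Rational(21, 3037), Pow(66592299, Rational(1, 2)))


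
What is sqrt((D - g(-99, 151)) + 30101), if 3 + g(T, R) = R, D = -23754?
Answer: sqrt(6199) ≈ 78.734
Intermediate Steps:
g(T, R) = -3 + R
sqrt((D - g(-99, 151)) + 30101) = sqrt((-23754 - (-3 + 151)) + 30101) = sqrt((-23754 - 1*148) + 30101) = sqrt((-23754 - 148) + 30101) = sqrt(-23902 + 30101) = sqrt(6199)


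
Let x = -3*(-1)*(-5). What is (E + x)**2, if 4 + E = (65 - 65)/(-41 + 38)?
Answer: 361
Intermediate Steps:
E = -4 (E = -4 + (65 - 65)/(-41 + 38) = -4 + 0/(-3) = -4 + 0*(-1/3) = -4 + 0 = -4)
x = -15 (x = 3*(-5) = -15)
(E + x)**2 = (-4 - 15)**2 = (-19)**2 = 361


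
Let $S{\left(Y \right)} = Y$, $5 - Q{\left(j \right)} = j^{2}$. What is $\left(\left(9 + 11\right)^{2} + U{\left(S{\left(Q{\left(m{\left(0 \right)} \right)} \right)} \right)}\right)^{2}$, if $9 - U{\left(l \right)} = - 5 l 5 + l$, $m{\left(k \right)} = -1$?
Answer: $255025$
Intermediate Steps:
$Q{\left(j \right)} = 5 - j^{2}$
$U{\left(l \right)} = 9 + 24 l$ ($U{\left(l \right)} = 9 - \left(- 5 l 5 + l\right) = 9 - \left(- 25 l + l\right) = 9 - - 24 l = 9 + 24 l$)
$\left(\left(9 + 11\right)^{2} + U{\left(S{\left(Q{\left(m{\left(0 \right)} \right)} \right)} \right)}\right)^{2} = \left(\left(9 + 11\right)^{2} + \left(9 + 24 \left(5 - \left(-1\right)^{2}\right)\right)\right)^{2} = \left(20^{2} + \left(9 + 24 \left(5 - 1\right)\right)\right)^{2} = \left(400 + \left(9 + 24 \left(5 - 1\right)\right)\right)^{2} = \left(400 + \left(9 + 24 \cdot 4\right)\right)^{2} = \left(400 + \left(9 + 96\right)\right)^{2} = \left(400 + 105\right)^{2} = 505^{2} = 255025$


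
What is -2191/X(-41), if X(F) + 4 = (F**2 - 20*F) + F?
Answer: -2191/2456 ≈ -0.89210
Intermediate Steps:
X(F) = -4 + F**2 - 19*F (X(F) = -4 + ((F**2 - 20*F) + F) = -4 + (F**2 - 19*F) = -4 + F**2 - 19*F)
-2191/X(-41) = -2191/(-4 + (-41)**2 - 19*(-41)) = -2191/(-4 + 1681 + 779) = -2191/2456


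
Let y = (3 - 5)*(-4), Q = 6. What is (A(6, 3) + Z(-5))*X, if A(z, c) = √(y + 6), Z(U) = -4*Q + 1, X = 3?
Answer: -69 + 3*√14 ≈ -57.775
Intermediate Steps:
y = 8 (y = -2*(-4) = 8)
Z(U) = -23 (Z(U) = -4*6 + 1 = -24 + 1 = -23)
A(z, c) = √14 (A(z, c) = √(8 + 6) = √14)
(A(6, 3) + Z(-5))*X = (√14 - 23)*3 = (-23 + √14)*3 = -69 + 3*√14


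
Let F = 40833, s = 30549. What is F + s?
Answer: 71382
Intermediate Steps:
F + s = 40833 + 30549 = 71382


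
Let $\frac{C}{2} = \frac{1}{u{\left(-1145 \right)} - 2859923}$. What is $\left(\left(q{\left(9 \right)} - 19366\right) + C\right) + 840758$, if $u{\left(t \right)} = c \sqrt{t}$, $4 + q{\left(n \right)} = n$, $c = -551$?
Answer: $\frac{3359311333289048266}{4089753594537} + \frac{551 i \sqrt{1145}}{4089753594537} \approx 8.214 \cdot 10^{5} + 4.5589 \cdot 10^{-9} i$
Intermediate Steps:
$q{\left(n \right)} = -4 + n$
$u{\left(t \right)} = - 551 \sqrt{t}$
$C = \frac{2}{-2859923 - 551 i \sqrt{1145}}$ ($C = \frac{2}{- 551 \sqrt{-1145} - 2859923} = \frac{2}{- 551 i \sqrt{1145} - 2859923} = \frac{2}{-2859923 - 551 i \sqrt{1145}} \approx -6.9929 \cdot 10^{-7} + 4.5589 \cdot 10^{-9} i$)
$\left(\left(q{\left(9 \right)} - 19366\right) + C\right) + 840758 = \left(\left(\left(-4 + 9\right) - 19366\right) - \left(\frac{2859923}{4089753594537} - \frac{551 i \sqrt{1145}}{4089753594537}\right)\right) + 840758 = \left(\left(5 - 19366\right) - \left(\frac{2859923}{4089753594537} - \frac{551 i \sqrt{1145}}{4089753594537}\right)\right) + 840758 = \left(-19361 - \left(\frac{2859923}{4089753594537} - \frac{551 i \sqrt{1145}}{4089753594537}\right)\right) + 840758 = \left(- \frac{79181719346690780}{4089753594537} + \frac{551 i \sqrt{1145}}{4089753594537}\right) + 840758 = \frac{3359311333289048266}{4089753594537} + \frac{551 i \sqrt{1145}}{4089753594537}$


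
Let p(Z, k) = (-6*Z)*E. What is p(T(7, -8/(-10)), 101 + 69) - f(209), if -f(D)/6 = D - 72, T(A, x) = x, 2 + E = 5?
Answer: 4038/5 ≈ 807.60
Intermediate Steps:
E = 3 (E = -2 + 5 = 3)
p(Z, k) = -18*Z (p(Z, k) = -6*Z*3 = -18*Z)
f(D) = 432 - 6*D (f(D) = -6*(D - 72) = -6*(-72 + D) = 432 - 6*D)
p(T(7, -8/(-10)), 101 + 69) - f(209) = -(-144)/(-10) - (432 - 6*209) = -(-144)*(-1)/10 - (432 - 1254) = -18*⅘ - 1*(-822) = -72/5 + 822 = 4038/5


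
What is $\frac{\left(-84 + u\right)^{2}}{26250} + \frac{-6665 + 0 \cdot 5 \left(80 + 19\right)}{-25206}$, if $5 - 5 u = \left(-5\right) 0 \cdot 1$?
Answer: $\frac{9683344}{18379375} \approx 0.52686$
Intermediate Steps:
$u = 1$ ($u = 1 - \frac{\left(-5\right) 0 \cdot 1}{5} = 1 - \frac{0 \cdot 1}{5} = 1 - 0 = 1 + 0 = 1$)
$\frac{\left(-84 + u\right)^{2}}{26250} + \frac{-6665 + 0 \cdot 5 \left(80 + 19\right)}{-25206} = \frac{\left(-84 + 1\right)^{2}}{26250} + \frac{-6665 + 0 \cdot 5 \left(80 + 19\right)}{-25206} = \left(-83\right)^{2} \cdot \frac{1}{26250} + \left(-6665 + 0 \cdot 99\right) \left(- \frac{1}{25206}\right) = 6889 \cdot \frac{1}{26250} + \left(-6665 + 0\right) \left(- \frac{1}{25206}\right) = \frac{6889}{26250} - - \frac{6665}{25206} = \frac{6889}{26250} + \frac{6665}{25206} = \frac{9683344}{18379375}$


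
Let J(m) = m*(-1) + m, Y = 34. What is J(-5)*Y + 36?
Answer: 36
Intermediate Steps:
J(m) = 0 (J(m) = -m + m = 0)
J(-5)*Y + 36 = 0*34 + 36 = 0 + 36 = 36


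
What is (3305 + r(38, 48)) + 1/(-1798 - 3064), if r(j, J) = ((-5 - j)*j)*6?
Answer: -31598139/4862 ≈ -6499.0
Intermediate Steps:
r(j, J) = 6*j*(-5 - j) (r(j, J) = (j*(-5 - j))*6 = 6*j*(-5 - j))
(3305 + r(38, 48)) + 1/(-1798 - 3064) = (3305 - 6*38*(5 + 38)) + 1/(-1798 - 3064) = (3305 - 6*38*43) + 1/(-4862) = (3305 - 9804) - 1/4862 = -6499 - 1/4862 = -31598139/4862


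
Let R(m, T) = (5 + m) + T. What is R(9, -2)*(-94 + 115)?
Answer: 252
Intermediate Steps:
R(m, T) = 5 + T + m
R(9, -2)*(-94 + 115) = (5 - 2 + 9)*(-94 + 115) = 12*21 = 252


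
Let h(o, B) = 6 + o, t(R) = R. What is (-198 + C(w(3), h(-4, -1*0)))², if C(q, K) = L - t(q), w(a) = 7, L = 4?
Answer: 40401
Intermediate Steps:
C(q, K) = 4 - q
(-198 + C(w(3), h(-4, -1*0)))² = (-198 + (4 - 1*7))² = (-198 + (4 - 7))² = (-198 - 3)² = (-201)² = 40401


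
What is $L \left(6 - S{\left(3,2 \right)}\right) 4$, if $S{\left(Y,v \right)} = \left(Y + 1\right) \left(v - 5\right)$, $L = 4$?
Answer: $288$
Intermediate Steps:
$S{\left(Y,v \right)} = \left(1 + Y\right) \left(-5 + v\right)$
$L \left(6 - S{\left(3,2 \right)}\right) 4 = 4 \left(6 - \left(-5 + 2 - 15 + 3 \cdot 2\right)\right) 4 = 4 \left(6 - \left(-5 + 2 - 15 + 6\right)\right) 4 = 4 \left(6 - -12\right) 4 = 4 \left(6 + 12\right) 4 = 4 \cdot 18 \cdot 4 = 72 \cdot 4 = 288$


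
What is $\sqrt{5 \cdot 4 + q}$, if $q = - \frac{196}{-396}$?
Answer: $\frac{\sqrt{22319}}{33} \approx 4.5271$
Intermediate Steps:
$q = \frac{49}{99}$ ($q = \left(-196\right) \left(- \frac{1}{396}\right) = \frac{49}{99} \approx 0.49495$)
$\sqrt{5 \cdot 4 + q} = \sqrt{5 \cdot 4 + \frac{49}{99}} = \sqrt{20 + \frac{49}{99}} = \sqrt{\frac{2029}{99}} = \frac{\sqrt{22319}}{33}$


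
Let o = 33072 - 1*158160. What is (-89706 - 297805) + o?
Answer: -512599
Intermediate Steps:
o = -125088 (o = 33072 - 158160 = -125088)
(-89706 - 297805) + o = (-89706 - 297805) - 125088 = -387511 - 125088 = -512599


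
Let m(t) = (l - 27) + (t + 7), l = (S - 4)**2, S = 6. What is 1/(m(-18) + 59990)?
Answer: 1/59956 ≈ 1.6679e-5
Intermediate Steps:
l = 4 (l = (6 - 4)**2 = 2**2 = 4)
m(t) = -16 + t (m(t) = (4 - 27) + (t + 7) = -23 + (7 + t) = -16 + t)
1/(m(-18) + 59990) = 1/((-16 - 18) + 59990) = 1/(-34 + 59990) = 1/59956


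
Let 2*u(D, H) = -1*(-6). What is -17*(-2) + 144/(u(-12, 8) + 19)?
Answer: 446/11 ≈ 40.545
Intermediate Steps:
u(D, H) = 3 (u(D, H) = (-1*(-6))/2 = (½)*6 = 3)
-17*(-2) + 144/(u(-12, 8) + 19) = -17*(-2) + 144/(3 + 19) = 34 + 144/22 = 34 + 144*(1/22) = 34 + 72/11 = 446/11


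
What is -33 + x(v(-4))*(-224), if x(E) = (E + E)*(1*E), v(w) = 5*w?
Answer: -179233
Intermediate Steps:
x(E) = 2*E**2 (x(E) = (2*E)*E = 2*E**2)
-33 + x(v(-4))*(-224) = -33 + (2*(5*(-4))**2)*(-224) = -33 + (2*(-20)**2)*(-224) = -33 + (2*400)*(-224) = -33 + 800*(-224) = -33 - 179200 = -179233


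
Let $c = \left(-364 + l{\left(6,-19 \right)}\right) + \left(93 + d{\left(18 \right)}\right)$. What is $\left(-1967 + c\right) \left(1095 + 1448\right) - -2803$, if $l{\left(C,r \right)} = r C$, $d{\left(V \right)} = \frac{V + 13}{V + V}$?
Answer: $- \frac{215141155}{36} \approx -5.9761 \cdot 10^{6}$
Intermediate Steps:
$d{\left(V \right)} = \frac{13 + V}{2 V}$
$l{\left(C,r \right)} = C r$
$c = - \frac{13829}{36}$ ($c = \left(-364 + 6 \left(-19\right)\right) + \left(93 + \frac{13 + 18}{2 \cdot 18}\right) = \left(-364 - 114\right) + \left(93 + \frac{1}{2} \cdot \frac{1}{18} \cdot 31\right) = -478 + \left(93 + \frac{31}{36}\right) = -478 + \frac{3379}{36} = - \frac{13829}{36} \approx -384.14$)
$\left(-1967 + c\right) \left(1095 + 1448\right) - -2803 = \left(-1967 - \frac{13829}{36}\right) \left(1095 + 1448\right) - -2803 = \left(- \frac{84641}{36}\right) 2543 + 2803 = - \frac{215242063}{36} + 2803 = - \frac{215141155}{36}$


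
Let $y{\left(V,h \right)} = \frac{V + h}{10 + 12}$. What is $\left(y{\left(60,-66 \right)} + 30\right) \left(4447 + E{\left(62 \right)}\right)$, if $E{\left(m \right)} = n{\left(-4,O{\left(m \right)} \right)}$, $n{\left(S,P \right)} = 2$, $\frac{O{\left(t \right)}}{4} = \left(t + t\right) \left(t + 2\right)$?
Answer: $\frac{1454823}{11} \approx 1.3226 \cdot 10^{5}$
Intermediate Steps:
$O{\left(t \right)} = 8 t \left(2 + t\right)$ ($O{\left(t \right)} = 4 \left(t + t\right) \left(t + 2\right) = 4 \cdot 2 t \left(2 + t\right) = 8 t \left(2 + t\right)$)
$y{\left(V,h \right)} = \frac{V}{22} + \frac{h}{22}$ ($y{\left(V,h \right)} = \frac{V + h}{22} = \left(V + h\right) \frac{1}{22} = \frac{V}{22} + \frac{h}{22}$)
$E{\left(m \right)} = 2$
$\left(y{\left(60,-66 \right)} + 30\right) \left(4447 + E{\left(62 \right)}\right) = \left(\left(\frac{1}{22} \cdot 60 + \frac{1}{22} \left(-66\right)\right) + 30\right) \left(4447 + 2\right) = \left(\left(\frac{30}{11} - 3\right) + 30\right) 4449 = \left(- \frac{3}{11} + 30\right) 4449 = \frac{327}{11} \cdot 4449 = \frac{1454823}{11}$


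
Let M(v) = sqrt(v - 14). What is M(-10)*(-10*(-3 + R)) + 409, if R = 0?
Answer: 409 + 60*I*sqrt(6) ≈ 409.0 + 146.97*I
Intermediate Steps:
M(v) = sqrt(-14 + v)
M(-10)*(-10*(-3 + R)) + 409 = sqrt(-14 - 10)*(-10*(-3 + 0)) + 409 = sqrt(-24)*(-10*(-3)) + 409 = (2*I*sqrt(6))*30 + 409 = 60*I*sqrt(6) + 409 = 409 + 60*I*sqrt(6)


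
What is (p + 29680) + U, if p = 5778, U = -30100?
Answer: 5358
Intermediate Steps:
(p + 29680) + U = (5778 + 29680) - 30100 = 35458 - 30100 = 5358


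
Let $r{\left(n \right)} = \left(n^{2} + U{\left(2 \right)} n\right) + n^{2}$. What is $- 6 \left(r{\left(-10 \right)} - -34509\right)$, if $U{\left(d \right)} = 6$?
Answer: $-207894$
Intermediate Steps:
$r{\left(n \right)} = 2 n^{2} + 6 n$ ($r{\left(n \right)} = \left(n^{2} + 6 n\right) + n^{2} = 2 n^{2} + 6 n$)
$- 6 \left(r{\left(-10 \right)} - -34509\right) = - 6 \left(2 \left(-10\right) \left(3 - 10\right) - -34509\right) = - 6 \left(2 \left(-10\right) \left(-7\right) + 34509\right) = - 6 \left(140 + 34509\right) = \left(-6\right) 34649 = -207894$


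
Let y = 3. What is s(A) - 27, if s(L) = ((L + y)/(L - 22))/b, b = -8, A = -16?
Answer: -8221/304 ≈ -27.043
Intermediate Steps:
s(L) = -(3 + L)/(8*(-22 + L)) (s(L) = ((L + 3)/(L - 22))/(-8) = ((3 + L)/(-22 + L))*(-1/8) = -(3 + L)/(8*(-22 + L)))
s(A) - 27 = (-3 - 1*(-16))/(8*(-22 - 16)) - 27 = (1/8)*(-3 + 16)/(-38) - 27 = (1/8)*(-1/38)*13 - 27 = -13/304 - 27 = -8221/304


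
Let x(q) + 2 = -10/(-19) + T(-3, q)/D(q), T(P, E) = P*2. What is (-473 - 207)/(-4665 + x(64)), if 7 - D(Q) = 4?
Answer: 12920/88701 ≈ 0.14566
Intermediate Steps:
T(P, E) = 2*P
D(Q) = 3 (D(Q) = 7 - 1*4 = 7 - 4 = 3)
x(q) = -66/19 (x(q) = -2 + (-10/(-19) + (2*(-3))/3) = -2 + (-10*(-1/19) - 6*1/3) = -2 + (10/19 - 2) = -2 - 28/19 = -66/19)
(-473 - 207)/(-4665 + x(64)) = (-473 - 207)/(-4665 - 66/19) = -680/(-88701/19) = -680*(-19/88701) = 12920/88701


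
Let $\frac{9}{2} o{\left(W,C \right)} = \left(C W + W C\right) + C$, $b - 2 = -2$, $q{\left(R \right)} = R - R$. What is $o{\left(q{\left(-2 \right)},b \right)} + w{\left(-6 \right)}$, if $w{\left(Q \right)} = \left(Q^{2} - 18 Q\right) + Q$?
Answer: $138$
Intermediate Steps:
$q{\left(R \right)} = 0$
$w{\left(Q \right)} = Q^{2} - 17 Q$
$b = 0$ ($b = 2 - 2 = 0$)
$o{\left(W,C \right)} = \frac{2 C}{9} + \frac{4 C W}{9}$ ($o{\left(W,C \right)} = \frac{2 \left(\left(C W + W C\right) + C\right)}{9} = \frac{2 \left(\left(C W + C W\right) + C\right)}{9} = \frac{2 \left(2 C W + C\right)}{9} = \frac{2 \left(C + 2 C W\right)}{9} = \frac{2 C}{9} + \frac{4 C W}{9}$)
$o{\left(q{\left(-2 \right)},b \right)} + w{\left(-6 \right)} = \frac{2}{9} \cdot 0 \left(1 + 2 \cdot 0\right) - 6 \left(-17 - 6\right) = \frac{2}{9} \cdot 0 \left(1 + 0\right) - -138 = \frac{2}{9} \cdot 0 \cdot 1 + 138 = 0 + 138 = 138$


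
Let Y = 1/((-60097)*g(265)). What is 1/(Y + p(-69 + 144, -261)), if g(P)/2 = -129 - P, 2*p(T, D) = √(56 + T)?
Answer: -47356436/73446199002873643 + 1121316015311048*√131/73446199002873643 ≈ 0.17474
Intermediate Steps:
p(T, D) = √(56 + T)/2
g(P) = -258 - 2*P (g(P) = 2*(-129 - P) = -258 - 2*P)
Y = 1/47356436 (Y = 1/((-60097)*(-258 - 2*265)) = -1/(60097*(-258 - 530)) = -1/60097/(-788) = -1/60097*(-1/788) = 1/47356436 ≈ 2.1116e-8)
1/(Y + p(-69 + 144, -261)) = 1/(1/47356436 + √(56 + (-69 + 144))/2) = 1/(1/47356436 + √(56 + 75)/2) = 1/(1/47356436 + √131/2)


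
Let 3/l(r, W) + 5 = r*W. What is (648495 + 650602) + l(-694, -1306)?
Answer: 1177448257826/906359 ≈ 1.2991e+6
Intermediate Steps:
l(r, W) = 3/(-5 + W*r) (l(r, W) = 3/(-5 + r*W) = 3/(-5 + W*r))
(648495 + 650602) + l(-694, -1306) = (648495 + 650602) + 3/(-5 - 1306*(-694)) = 1299097 + 3/(-5 + 906364) = 1299097 + 3/906359 = 1177448257826/906359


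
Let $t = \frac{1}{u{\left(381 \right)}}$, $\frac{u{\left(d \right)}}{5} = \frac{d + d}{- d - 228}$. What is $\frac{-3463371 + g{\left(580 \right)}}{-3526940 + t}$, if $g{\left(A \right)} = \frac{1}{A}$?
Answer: $\frac{255111907733}{259794412174} \approx 0.98198$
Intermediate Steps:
$u{\left(d \right)} = \frac{10 d}{-228 - d}$ ($u{\left(d \right)} = 5 \frac{d + d}{- d - 228} = 5 \frac{2 d}{-228 - d} = \frac{10 d}{-228 - d}$)
$t = - \frac{203}{1270}$ ($t = \frac{1}{\left(-10\right) 381 \frac{1}{228 + 381}} = \frac{1}{\left(-10\right) 381 \cdot \frac{1}{609}} = \frac{1}{- \frac{1270}{203}} = - \frac{203}{1270} \approx -0.15984$)
$\frac{-3463371 + g{\left(580 \right)}}{-3526940 + t} = \frac{-3463371 + \frac{1}{580}}{-3526940 - \frac{203}{1270}} = \frac{-3463371 + \frac{1}{580}}{- \frac{4479214003}{1270}} = \left(- \frac{2008755179}{580}\right) \left(- \frac{1270}{4479214003}\right) = \frac{255111907733}{259794412174}$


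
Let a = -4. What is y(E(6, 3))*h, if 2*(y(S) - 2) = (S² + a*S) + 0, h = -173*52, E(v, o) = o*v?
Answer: -1151488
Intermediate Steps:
h = -8996
y(S) = 2 + S²/2 - 2*S (y(S) = 2 + ((S² - 4*S) + 0)/2 = 2 + (S² - 4*S)/2 = 2 + (S²/2 - 2*S) = 2 + S²/2 - 2*S)
y(E(6, 3))*h = (2 + (3*6)²/2 - 6*6)*(-8996) = (2 + (½)*18² - 2*18)*(-8996) = (2 + (½)*324 - 36)*(-8996) = (2 + 162 - 36)*(-8996) = 128*(-8996) = -1151488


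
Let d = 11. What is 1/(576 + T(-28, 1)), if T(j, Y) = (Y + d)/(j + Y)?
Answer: 9/5180 ≈ 0.0017375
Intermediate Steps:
T(j, Y) = (11 + Y)/(Y + j) (T(j, Y) = (Y + 11)/(j + Y) = (11 + Y)/(Y + j))
1/(576 + T(-28, 1)) = 1/(576 + (11 + 1)/(1 - 28)) = 1/(576 + 12/(-27)) = 1/(576 - 1/27*12) = 1/(576 - 4/9) = 1/(5180/9) = 9/5180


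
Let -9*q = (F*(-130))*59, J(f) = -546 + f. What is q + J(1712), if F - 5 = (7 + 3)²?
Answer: 271948/3 ≈ 90649.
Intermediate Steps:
F = 105 (F = 5 + (7 + 3)² = 5 + 10² = 5 + 100 = 105)
q = 268450/3 (q = -105*(-130)*59/9 = -(-4550)*59/3 = -⅑*(-805350) = 268450/3 ≈ 89483.)
q + J(1712) = 268450/3 + (-546 + 1712) = 268450/3 + 1166 = 271948/3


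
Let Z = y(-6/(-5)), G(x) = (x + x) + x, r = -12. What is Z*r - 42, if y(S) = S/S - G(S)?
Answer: -54/5 ≈ -10.800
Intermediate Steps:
G(x) = 3*x (G(x) = 2*x + x = 3*x)
y(S) = 1 - 3*S (y(S) = S/S - 3*S = 1 - 3*S)
Z = -13/5 (Z = 1 - (-18)/(-5) = 1 - (-18)*(-1)/5 = 1 - 3*6/5 = 1 - 18/5 = -13/5 ≈ -2.6000)
Z*r - 42 = -13/5*(-12) - 42 = 156/5 - 42 = -54/5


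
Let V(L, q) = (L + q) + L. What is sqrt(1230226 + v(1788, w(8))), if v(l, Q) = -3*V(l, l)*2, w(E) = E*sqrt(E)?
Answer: sqrt(1198042) ≈ 1094.6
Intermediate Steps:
V(L, q) = q + 2*L
w(E) = E**(3/2)
v(l, Q) = -18*l (v(l, Q) = -3*(l + 2*l)*2 = -9*l*2 = -18*l)
sqrt(1230226 + v(1788, w(8))) = sqrt(1230226 - 18*1788) = sqrt(1230226 - 32184) = sqrt(1198042)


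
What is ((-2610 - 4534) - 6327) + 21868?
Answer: 8397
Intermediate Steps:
((-2610 - 4534) - 6327) + 21868 = (-7144 - 6327) + 21868 = -13471 + 21868 = 8397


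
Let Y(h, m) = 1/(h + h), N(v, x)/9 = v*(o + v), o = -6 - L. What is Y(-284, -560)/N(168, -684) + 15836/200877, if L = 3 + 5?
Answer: 698144055409/8855840923776 ≈ 0.078834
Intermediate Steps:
L = 8
o = -14 (o = -6 - 1*8 = -6 - 8 = -14)
N(v, x) = 9*v*(-14 + v) (N(v, x) = 9*(v*(-14 + v)) = 9*v*(-14 + v))
Y(h, m) = 1/(2*h)
Y(-284, -560)/N(168, -684) + 15836/200877 = ((½)/(-284))/((9*168*(-14 + 168))) + 15836/200877 = ((½)*(-1/284))/((9*168*154)) + 15836*(1/200877) = -1/568/232848 + 15836/200877 = -1/568*1/232848 + 15836/200877 = -1/132257664 + 15836/200877 = 698144055409/8855840923776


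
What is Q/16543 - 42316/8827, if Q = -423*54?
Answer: -901659922/146025061 ≈ -6.1747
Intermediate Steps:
Q = -22842
Q/16543 - 42316/8827 = -22842/16543 - 42316/8827 = -901659922/146025061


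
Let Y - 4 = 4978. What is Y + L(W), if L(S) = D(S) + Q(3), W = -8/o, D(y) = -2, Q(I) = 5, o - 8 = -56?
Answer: 4985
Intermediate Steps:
o = -48 (o = 8 - 56 = -48)
Y = 4982 (Y = 4 + 4978 = 4982)
W = ⅙ (W = -8/(-48) = -8*(-1/48) = ⅙ ≈ 0.16667)
L(S) = 3 (L(S) = -2 + 5 = 3)
Y + L(W) = 4982 + 3 = 4985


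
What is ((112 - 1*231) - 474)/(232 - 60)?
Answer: -593/172 ≈ -3.4477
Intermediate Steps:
((112 - 1*231) - 474)/(232 - 60) = ((112 - 231) - 474)/172 = (-119 - 474)*(1/172) = -593*1/172 = -593/172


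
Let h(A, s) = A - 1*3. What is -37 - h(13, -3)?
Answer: -47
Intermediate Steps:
h(A, s) = -3 + A (h(A, s) = A - 3 = -3 + A)
-37 - h(13, -3) = -37 - (-3 + 13) = -37 - 1*10 = -37 - 10 = -47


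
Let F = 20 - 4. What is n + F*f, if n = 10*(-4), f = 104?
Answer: 1624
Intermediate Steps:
n = -40
F = 16
n + F*f = -40 + 16*104 = -40 + 1664 = 1624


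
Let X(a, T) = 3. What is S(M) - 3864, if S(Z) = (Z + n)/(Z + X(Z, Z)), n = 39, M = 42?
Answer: -19311/5 ≈ -3862.2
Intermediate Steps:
S(Z) = (39 + Z)/(3 + Z) (S(Z) = (Z + 39)/(Z + 3) = (39 + Z)/(3 + Z))
S(M) - 3864 = (39 + 42)/(3 + 42) - 3864 = 81/45 - 3864 = (1/45)*81 - 3864 = 9/5 - 3864 = -19311/5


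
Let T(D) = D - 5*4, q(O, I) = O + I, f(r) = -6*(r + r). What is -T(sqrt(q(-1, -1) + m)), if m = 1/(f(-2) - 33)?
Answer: 20 - I*sqrt(19)/3 ≈ 20.0 - 1.453*I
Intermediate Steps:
f(r) = -12*r
m = -1/9 (m = 1/(-12*(-2) - 33) = 1/(24 - 33) = 1/(-9) = -1/9 ≈ -0.11111)
q(O, I) = I + O
T(D) = -20 + D (T(D) = D - 20 = -20 + D)
-T(sqrt(q(-1, -1) + m)) = -(-20 + sqrt((-1 - 1) - 1/9)) = -(-20 + sqrt(-2 - 1/9)) = -(-20 + sqrt(-19/9)) = -(-20 + I*sqrt(19)/3) = 20 - I*sqrt(19)/3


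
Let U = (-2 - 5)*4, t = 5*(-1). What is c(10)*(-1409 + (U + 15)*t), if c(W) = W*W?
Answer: -134400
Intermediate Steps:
t = -5
c(W) = W²
U = -28 (U = -7*4 = -28)
c(10)*(-1409 + (U + 15)*t) = 10²*(-1409 + (-28 + 15)*(-5)) = 100*(-1409 - 13*(-5)) = 100*(-1409 + 65) = 100*(-1344) = -134400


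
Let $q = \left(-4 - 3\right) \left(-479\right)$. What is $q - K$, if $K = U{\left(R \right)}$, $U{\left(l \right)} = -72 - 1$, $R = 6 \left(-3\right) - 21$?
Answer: $3426$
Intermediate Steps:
$R = -39$ ($R = -18 - 21 = -39$)
$U{\left(l \right)} = -73$ ($U{\left(l \right)} = -72 - 1 = -73$)
$K = -73$
$q = 3353$ ($q = \left(-4 - 3\right) \left(-479\right) = \left(-7\right) \left(-479\right) = 3353$)
$q - K = 3353 - -73 = 3353 + 73 = 3426$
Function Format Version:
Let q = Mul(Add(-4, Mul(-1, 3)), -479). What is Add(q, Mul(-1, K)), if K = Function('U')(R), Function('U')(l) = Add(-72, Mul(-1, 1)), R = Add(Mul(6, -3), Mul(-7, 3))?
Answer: 3426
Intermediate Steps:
R = -39 (R = Add(-18, -21) = -39)
Function('U')(l) = -73 (Function('U')(l) = Add(-72, -1) = -73)
K = -73
q = 3353 (q = Mul(Add(-4, -3), -479) = Mul(-7, -479) = 3353)
Add(q, Mul(-1, K)) = Add(3353, Mul(-1, -73)) = Add(3353, 73) = 3426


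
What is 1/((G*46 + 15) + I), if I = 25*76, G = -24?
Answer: 1/811 ≈ 0.0012330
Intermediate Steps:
I = 1900
1/((G*46 + 15) + I) = 1/((-24*46 + 15) + 1900) = 1/((-1104 + 15) + 1900) = 1/(-1089 + 1900) = 1/811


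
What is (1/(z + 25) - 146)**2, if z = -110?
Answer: 154032921/7225 ≈ 21319.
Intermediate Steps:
(1/(z + 25) - 146)**2 = (1/(-110 + 25) - 146)**2 = (1/(-85) - 146)**2 = (-1/85 - 146)**2 = (-12411/85)**2 = 154032921/7225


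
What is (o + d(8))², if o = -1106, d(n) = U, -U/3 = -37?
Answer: 990025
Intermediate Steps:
U = 111 (U = -3*(-37) = 111)
d(n) = 111
(o + d(8))² = (-1106 + 111)² = (-995)² = 990025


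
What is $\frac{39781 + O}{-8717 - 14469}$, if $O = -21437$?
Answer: $- \frac{9172}{11593} \approx -0.79117$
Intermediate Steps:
$\frac{39781 + O}{-8717 - 14469} = \frac{39781 - 21437}{-8717 - 14469} = \frac{18344}{-23186} = 18344 \left(- \frac{1}{23186}\right) = - \frac{9172}{11593}$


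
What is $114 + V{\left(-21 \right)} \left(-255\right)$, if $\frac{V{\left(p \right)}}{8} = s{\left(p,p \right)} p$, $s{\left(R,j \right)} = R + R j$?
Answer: $17992914$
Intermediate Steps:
$V{\left(p \right)} = 8 p^{2} \left(1 + p\right)$ ($V{\left(p \right)} = 8 p \left(1 + p\right) p = 8 p^{2} \left(1 + p\right)$)
$114 + V{\left(-21 \right)} \left(-255\right) = 114 + 8 \left(-21\right)^{2} \left(1 - 21\right) \left(-255\right) = 114 + 8 \cdot 441 \left(-20\right) \left(-255\right) = 114 - -17992800 = 114 + 17992800 = 17992914$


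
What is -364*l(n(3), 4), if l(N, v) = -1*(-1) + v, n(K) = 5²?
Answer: -1820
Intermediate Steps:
n(K) = 25
l(N, v) = 1 + v
-364*l(n(3), 4) = -364*(1 + 4) = -364*5 = -1820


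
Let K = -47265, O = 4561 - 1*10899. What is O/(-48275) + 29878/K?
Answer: -228558976/456343575 ≈ -0.50085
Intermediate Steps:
O = -6338 (O = 4561 - 10899 = -6338)
O/(-48275) + 29878/K = -6338/(-48275) + 29878/(-47265) = -6338*(-1/48275) + 29878*(-1/47265) = 6338/48275 - 29878/47265 = -228558976/456343575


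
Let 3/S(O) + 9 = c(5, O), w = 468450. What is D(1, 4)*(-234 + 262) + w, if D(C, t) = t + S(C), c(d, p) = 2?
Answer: 468550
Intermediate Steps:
S(O) = -3/7 (S(O) = 3/(-9 + 2) = 3/(-7) = 3*(-⅐) = -3/7)
D(C, t) = -3/7 + t (D(C, t) = t - 3/7 = -3/7 + t)
D(1, 4)*(-234 + 262) + w = (-3/7 + 4)*(-234 + 262) + 468450 = (25/7)*28 + 468450 = 100 + 468450 = 468550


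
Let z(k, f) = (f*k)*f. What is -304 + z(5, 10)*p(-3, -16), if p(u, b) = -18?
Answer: -9304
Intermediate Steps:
z(k, f) = k*f²
-304 + z(5, 10)*p(-3, -16) = -304 + (5*10²)*(-18) = -304 + (5*100)*(-18) = -304 + 500*(-18) = -304 - 9000 = -9304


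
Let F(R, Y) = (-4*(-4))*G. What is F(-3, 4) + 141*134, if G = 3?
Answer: 18942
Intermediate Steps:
F(R, Y) = 48 (F(R, Y) = -4*(-4)*3 = 16*3 = 48)
F(-3, 4) + 141*134 = 48 + 141*134 = 48 + 18894 = 18942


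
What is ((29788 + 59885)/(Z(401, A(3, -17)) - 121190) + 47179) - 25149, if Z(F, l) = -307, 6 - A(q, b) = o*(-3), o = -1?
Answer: 892163079/40499 ≈ 22029.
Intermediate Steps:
A(q, b) = 3 (A(q, b) = 6 - (-1)*(-3) = 6 - 1*3 = 6 - 3 = 3)
((29788 + 59885)/(Z(401, A(3, -17)) - 121190) + 47179) - 25149 = ((29788 + 59885)/(-307 - 121190) + 47179) - 25149 = (89673/(-121497) + 47179) - 25149 = (89673*(-1/121497) + 47179) - 25149 = (-29891/40499 + 47179) - 25149 = 1910672430/40499 - 25149 = 892163079/40499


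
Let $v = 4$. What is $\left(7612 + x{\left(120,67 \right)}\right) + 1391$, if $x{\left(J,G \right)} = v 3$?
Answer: $9015$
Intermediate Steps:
$x{\left(J,G \right)} = 12$ ($x{\left(J,G \right)} = 4 \cdot 3 = 12$)
$\left(7612 + x{\left(120,67 \right)}\right) + 1391 = \left(7612 + 12\right) + 1391 = 7624 + 1391 = 9015$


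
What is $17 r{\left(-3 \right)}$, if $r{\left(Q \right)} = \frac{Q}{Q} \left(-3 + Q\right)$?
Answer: $-102$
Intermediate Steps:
$r{\left(Q \right)} = -3 + Q$ ($r{\left(Q \right)} = 1 \left(-3 + Q\right) = -3 + Q$)
$17 r{\left(-3 \right)} = 17 \left(-3 - 3\right) = 17 \left(-6\right) = -102$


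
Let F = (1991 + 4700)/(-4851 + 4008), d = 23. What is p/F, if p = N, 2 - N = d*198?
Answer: 3837336/6691 ≈ 573.51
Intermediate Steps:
N = -4552 (N = 2 - 23*198 = 2 - 1*4554 = 2 - 4554 = -4552)
p = -4552
F = -6691/843 (F = 6691/(-843) = 6691*(-1/843) = -6691/843 ≈ -7.9371)
p/F = -4552/(-6691/843) = -4552*(-843/6691) = 3837336/6691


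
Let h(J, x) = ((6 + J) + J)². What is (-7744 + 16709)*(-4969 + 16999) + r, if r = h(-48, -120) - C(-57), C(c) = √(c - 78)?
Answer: 107857050 - 3*I*√15 ≈ 1.0786e+8 - 11.619*I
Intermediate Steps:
h(J, x) = (6 + 2*J)²
C(c) = √(-78 + c)
r = 8100 - 3*I*√15 (r = 4*(3 - 48)² - √(-78 - 57) = 4*(-45)² - √(-135) = 4*2025 - 3*I*√15 = 8100 - 3*I*√15 ≈ 8100.0 - 11.619*I)
(-7744 + 16709)*(-4969 + 16999) + r = (-7744 + 16709)*(-4969 + 16999) + (8100 - 3*I*√15) = 8965*12030 + (8100 - 3*I*√15) = 107848950 + (8100 - 3*I*√15) = 107857050 - 3*I*√15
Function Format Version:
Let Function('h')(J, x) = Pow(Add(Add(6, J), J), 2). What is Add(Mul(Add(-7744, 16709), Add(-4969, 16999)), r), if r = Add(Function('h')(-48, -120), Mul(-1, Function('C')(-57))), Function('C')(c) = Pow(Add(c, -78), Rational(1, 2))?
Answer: Add(107857050, Mul(-3, I, Pow(15, Rational(1, 2)))) ≈ Add(1.0786e+8, Mul(-11.619, I))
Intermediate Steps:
Function('h')(J, x) = Pow(Add(6, Mul(2, J)), 2)
Function('C')(c) = Pow(Add(-78, c), Rational(1, 2))
r = Add(8100, Mul(-3, I, Pow(15, Rational(1, 2)))) (r = Add(Mul(4, Pow(Add(3, -48), 2)), Mul(-1, Pow(Add(-78, -57), Rational(1, 2)))) = Add(Mul(4, Pow(-45, 2)), Mul(-1, Pow(-135, Rational(1, 2)))) = Add(Mul(4, 2025), Mul(-1, Mul(3, I, Pow(15, Rational(1, 2))))) = Add(8100, Mul(-3, I, Pow(15, Rational(1, 2)))) ≈ Add(8100.0, Mul(-11.619, I)))
Add(Mul(Add(-7744, 16709), Add(-4969, 16999)), r) = Add(Mul(Add(-7744, 16709), Add(-4969, 16999)), Add(8100, Mul(-3, I, Pow(15, Rational(1, 2))))) = Add(Mul(8965, 12030), Add(8100, Mul(-3, I, Pow(15, Rational(1, 2))))) = Add(107848950, Add(8100, Mul(-3, I, Pow(15, Rational(1, 2))))) = Add(107857050, Mul(-3, I, Pow(15, Rational(1, 2))))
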